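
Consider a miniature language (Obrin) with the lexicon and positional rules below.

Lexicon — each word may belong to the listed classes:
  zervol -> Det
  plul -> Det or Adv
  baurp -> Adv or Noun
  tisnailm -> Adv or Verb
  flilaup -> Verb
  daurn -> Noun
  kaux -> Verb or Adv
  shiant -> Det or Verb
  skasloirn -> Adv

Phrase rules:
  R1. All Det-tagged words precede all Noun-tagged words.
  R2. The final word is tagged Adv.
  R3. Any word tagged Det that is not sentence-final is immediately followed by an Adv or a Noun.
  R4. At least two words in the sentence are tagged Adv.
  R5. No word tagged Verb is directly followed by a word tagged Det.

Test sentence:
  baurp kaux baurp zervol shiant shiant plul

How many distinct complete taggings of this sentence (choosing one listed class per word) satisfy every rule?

0

Candidates per position — 1:baurp {Adv,Noun}; 2:kaux {Verb,Adv}; 3:baurp {Adv,Noun}; 4:zervol {Det}; 5:shiant {Det,Verb}; 6:shiant {Det,Verb}; 7:plul {Det,Adv}.
There are 64 candidate sequences in total.
Rule 3 cannot be satisfied by any choice of tags from the lexicon.
So there is no consistent tagging.
Count = 0.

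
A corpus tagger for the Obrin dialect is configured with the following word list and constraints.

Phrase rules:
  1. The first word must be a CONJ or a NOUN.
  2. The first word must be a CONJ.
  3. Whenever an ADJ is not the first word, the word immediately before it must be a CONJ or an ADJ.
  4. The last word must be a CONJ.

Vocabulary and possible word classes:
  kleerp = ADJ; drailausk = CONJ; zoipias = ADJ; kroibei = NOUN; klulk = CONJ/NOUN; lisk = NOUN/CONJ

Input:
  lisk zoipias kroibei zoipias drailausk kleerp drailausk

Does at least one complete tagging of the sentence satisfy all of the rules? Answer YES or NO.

NO

Candidates per position — 1:lisk {NOUN,CONJ}; 2:zoipias {ADJ}; 3:kroibei {NOUN}; 4:zoipias {ADJ}; 5:drailausk {CONJ}; 6:kleerp {ADJ}; 7:drailausk {CONJ}.
Rule 3 cannot be satisfied by any choice of tags from the lexicon.
So there is no consistent tagging.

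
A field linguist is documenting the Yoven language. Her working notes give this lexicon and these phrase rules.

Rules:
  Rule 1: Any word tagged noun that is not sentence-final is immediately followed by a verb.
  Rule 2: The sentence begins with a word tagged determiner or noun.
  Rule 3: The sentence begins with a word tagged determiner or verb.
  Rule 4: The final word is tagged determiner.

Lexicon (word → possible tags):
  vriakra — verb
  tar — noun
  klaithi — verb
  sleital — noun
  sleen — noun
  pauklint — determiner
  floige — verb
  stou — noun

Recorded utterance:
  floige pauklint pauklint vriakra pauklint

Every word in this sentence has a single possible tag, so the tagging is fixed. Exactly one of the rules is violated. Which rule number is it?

Fixed tagging: verb determiner determiner verb determiner.
Checking each rule: R1 pass, R2 fail, R3 pass, R4 pass.
Only rule 2 fails.

2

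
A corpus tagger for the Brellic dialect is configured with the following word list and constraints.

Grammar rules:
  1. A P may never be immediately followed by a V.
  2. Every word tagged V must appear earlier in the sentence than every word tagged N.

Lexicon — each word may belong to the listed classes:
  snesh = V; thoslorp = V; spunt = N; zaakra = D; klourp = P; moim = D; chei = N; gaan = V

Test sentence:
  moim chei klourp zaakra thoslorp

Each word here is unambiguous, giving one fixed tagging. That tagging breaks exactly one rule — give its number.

2

Fixed tagging: D N P D V.
Applying the rules: R1 holds, R2 violated.
Only rule 2 fails.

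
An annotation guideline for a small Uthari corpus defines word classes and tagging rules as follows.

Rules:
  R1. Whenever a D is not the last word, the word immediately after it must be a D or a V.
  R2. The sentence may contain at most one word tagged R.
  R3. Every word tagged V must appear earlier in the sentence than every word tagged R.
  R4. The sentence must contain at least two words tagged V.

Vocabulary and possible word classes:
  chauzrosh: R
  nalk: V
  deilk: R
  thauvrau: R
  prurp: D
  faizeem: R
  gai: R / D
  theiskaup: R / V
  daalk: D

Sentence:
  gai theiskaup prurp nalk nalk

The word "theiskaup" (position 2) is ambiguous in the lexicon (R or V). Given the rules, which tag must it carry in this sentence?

V

Candidates per position — 1:gai {R,D}; 2:theiskaup {R,V}; 3:prurp {D}; 4:nalk {V}; 5:nalk {V}.
Word 1 cannot be R — rule 3 would then fail for every completion. It is D.
Word 2 cannot be R — rule 1 would then fail for every completion. It is V.
So the tagging must be: D V D V V.
Checking: rule 1 ✓; rule 2 ✓; rule 3 ✓; rule 4 ✓.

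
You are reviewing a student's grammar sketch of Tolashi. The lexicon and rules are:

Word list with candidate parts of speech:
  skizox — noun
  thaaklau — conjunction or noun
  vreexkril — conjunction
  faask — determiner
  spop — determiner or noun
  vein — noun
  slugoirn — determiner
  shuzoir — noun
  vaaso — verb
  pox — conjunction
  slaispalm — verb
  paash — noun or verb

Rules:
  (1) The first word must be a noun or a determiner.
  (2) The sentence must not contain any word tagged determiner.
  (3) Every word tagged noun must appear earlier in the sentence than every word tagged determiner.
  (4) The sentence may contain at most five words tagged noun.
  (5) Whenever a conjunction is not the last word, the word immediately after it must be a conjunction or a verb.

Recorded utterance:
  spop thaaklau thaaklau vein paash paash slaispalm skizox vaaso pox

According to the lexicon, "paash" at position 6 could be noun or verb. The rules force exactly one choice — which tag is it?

Candidates per position — 1:spop {determiner,noun}; 2:thaaklau {conjunction,noun}; 3:thaaklau {conjunction,noun}; 4:vein {noun}; 5:paash {noun,verb}; 6:paash {noun,verb}; 7:slaispalm {verb}; 8:skizox {noun}; 9:vaaso {verb}; 10:pox {conjunction}.
Position 1: determiner is ruled out by rule 2; that leaves noun.
Position 2: conjunction is ruled out by rule 5; that leaves noun.
Position 3: conjunction is ruled out by rule 5; that leaves noun.
Position 5: noun is ruled out by rule 4; that leaves verb.
Position 6: noun is ruled out by rule 4; that leaves verb.
That leaves exactly one tagging: noun noun noun noun verb verb verb noun verb conjunction.
Rule-by-rule: rule 1 satisfied; rule 2 satisfied; rule 3 satisfied; rule 4 satisfied; rule 5 satisfied.

verb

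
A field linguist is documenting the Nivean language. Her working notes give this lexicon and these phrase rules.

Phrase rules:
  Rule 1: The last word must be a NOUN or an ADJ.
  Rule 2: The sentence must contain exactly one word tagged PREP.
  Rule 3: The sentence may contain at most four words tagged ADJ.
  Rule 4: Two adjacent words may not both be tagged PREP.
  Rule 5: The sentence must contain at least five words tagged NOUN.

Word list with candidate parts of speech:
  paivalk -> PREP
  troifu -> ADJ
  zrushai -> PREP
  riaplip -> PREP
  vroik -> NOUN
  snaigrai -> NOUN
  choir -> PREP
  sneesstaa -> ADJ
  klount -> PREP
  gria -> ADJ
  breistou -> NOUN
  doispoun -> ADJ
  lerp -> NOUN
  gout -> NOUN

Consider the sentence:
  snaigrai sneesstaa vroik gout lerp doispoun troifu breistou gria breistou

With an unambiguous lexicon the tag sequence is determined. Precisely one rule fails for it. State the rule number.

Fixed tagging: NOUN ADJ NOUN NOUN NOUN ADJ ADJ NOUN ADJ NOUN.
Applying the rules: R1 ✓, R2 ✗, R3 ✓, R4 ✓, R5 ✓.
Only rule 2 fails.

2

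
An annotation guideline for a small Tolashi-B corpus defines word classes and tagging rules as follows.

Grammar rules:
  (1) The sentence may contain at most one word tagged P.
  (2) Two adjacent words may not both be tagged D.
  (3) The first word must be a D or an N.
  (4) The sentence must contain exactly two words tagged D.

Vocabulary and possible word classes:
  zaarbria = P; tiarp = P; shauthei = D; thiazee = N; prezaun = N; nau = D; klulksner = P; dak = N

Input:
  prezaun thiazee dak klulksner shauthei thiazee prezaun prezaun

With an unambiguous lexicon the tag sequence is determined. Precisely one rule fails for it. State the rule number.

4

Fixed tagging: N N N P D N N N.
Checking each rule: R1 ok, R2 ok, R3 ok, R4 fails.
Only rule 4 fails.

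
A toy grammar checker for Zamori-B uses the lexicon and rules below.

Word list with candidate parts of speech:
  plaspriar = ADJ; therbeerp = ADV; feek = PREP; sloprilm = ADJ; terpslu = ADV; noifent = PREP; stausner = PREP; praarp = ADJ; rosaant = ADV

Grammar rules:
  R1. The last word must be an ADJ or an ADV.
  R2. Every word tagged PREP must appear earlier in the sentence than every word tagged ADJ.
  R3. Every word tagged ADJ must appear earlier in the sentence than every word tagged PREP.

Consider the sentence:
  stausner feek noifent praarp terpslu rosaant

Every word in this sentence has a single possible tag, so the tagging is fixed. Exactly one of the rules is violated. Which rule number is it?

3

Fixed tagging: PREP PREP PREP ADJ ADV ADV.
Applying the rules: R1 pass, R2 pass, R3 fail.
Only rule 3 fails.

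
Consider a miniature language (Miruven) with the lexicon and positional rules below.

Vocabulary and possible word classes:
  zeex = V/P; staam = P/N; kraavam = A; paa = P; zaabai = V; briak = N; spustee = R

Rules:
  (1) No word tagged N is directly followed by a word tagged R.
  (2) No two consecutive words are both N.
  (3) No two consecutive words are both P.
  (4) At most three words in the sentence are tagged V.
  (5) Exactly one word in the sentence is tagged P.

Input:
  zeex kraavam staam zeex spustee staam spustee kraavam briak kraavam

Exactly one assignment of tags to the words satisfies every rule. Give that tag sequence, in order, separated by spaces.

Candidates per position — 1:zeex {V,P}; 2:kraavam {A}; 3:staam {P,N}; 4:zeex {V,P}; 5:spustee {R}; 6:staam {P,N}; 7:spustee {R}; 8:kraavam {A}; 9:briak {N}; 10:kraavam {A}.
Word 6 cannot be N — rule 1 would then fail for every completion. It is P.
Word 1 cannot be P — rule 5 would then fail for every completion. It is V.
Word 3 cannot be P — rule 5 would then fail for every completion. It is N.
Word 4 cannot be P — rule 5 would then fail for every completion. It is V.
The only consistent sequence is: V A N V R P R A N A.
Rule-by-rule: rule 1 holds; rule 2 holds; rule 3 holds; rule 4 holds; rule 5 holds.

V A N V R P R A N A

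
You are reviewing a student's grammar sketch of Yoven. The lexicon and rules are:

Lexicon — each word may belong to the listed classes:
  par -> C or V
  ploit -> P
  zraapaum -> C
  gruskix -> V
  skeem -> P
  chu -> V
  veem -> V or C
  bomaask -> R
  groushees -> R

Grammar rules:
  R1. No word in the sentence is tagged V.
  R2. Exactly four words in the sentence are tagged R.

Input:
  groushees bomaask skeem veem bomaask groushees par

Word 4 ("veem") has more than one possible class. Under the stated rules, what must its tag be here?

C

Candidates per position — 1:groushees {R}; 2:bomaask {R}; 3:skeem {P}; 4:veem {V,C}; 5:bomaask {R}; 6:groushees {R}; 7:par {C,V}.
If word 4 were V, no tagging could satisfy rule 1; so word 4 is C.
If word 7 were V, no tagging could satisfy rule 1; so word 7 is C.
That leaves exactly one tagging: R R P C R R C.
Verifying each rule — rule 1 holds; rule 2 holds.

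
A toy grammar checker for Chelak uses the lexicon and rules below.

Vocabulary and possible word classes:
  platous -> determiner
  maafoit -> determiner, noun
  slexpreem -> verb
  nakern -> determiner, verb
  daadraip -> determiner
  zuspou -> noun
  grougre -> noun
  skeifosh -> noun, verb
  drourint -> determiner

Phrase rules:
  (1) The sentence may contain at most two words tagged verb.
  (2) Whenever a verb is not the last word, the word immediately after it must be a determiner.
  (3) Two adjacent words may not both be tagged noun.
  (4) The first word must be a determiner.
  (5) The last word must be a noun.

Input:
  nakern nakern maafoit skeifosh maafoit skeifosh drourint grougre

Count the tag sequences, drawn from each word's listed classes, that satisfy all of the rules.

Candidates per position — 1:nakern {determiner,verb}; 2:nakern {determiner,verb}; 3:maafoit {determiner,noun}; 4:skeifosh {noun,verb}; 5:maafoit {determiner,noun}; 6:skeifosh {noun,verb}; 7:drourint {determiner}; 8:grougre {noun}.
There are 64 candidate sequences in total.
Checking each against the rules leaves 9 sequences.
Count = 9.

9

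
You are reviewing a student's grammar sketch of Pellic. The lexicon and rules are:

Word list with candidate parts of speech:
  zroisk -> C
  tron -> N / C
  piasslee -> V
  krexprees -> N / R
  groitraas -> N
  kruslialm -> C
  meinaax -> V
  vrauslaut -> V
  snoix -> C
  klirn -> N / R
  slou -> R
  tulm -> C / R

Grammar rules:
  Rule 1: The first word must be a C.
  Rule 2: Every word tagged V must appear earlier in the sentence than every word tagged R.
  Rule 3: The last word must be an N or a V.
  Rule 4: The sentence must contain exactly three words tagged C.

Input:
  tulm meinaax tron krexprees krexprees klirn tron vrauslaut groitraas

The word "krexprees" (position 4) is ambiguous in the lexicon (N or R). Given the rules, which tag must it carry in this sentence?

Candidates per position — 1:tulm {C,R}; 2:meinaax {V}; 3:tron {N,C}; 4:krexprees {N,R}; 5:krexprees {N,R}; 6:klirn {N,R}; 7:tron {N,C}; 8:vrauslaut {V}; 9:groitraas {N}.
If word 1 were R, no tagging could satisfy rule 1; so word 1 is C.
If word 3 were N, no tagging could satisfy rule 4; so word 3 is C.
If word 4 were R, no tagging could satisfy rule 2; so word 4 is N.
If word 5 were R, no tagging could satisfy rule 2; so word 5 is N.
If word 6 were R, no tagging could satisfy rule 2; so word 6 is N.
If word 7 were N, no tagging could satisfy rule 4; so word 7 is C.
The only consistent sequence is: C V C N N N C V N.
Verifying each rule — rule 1 ok; rule 2 ok; rule 3 ok; rule 4 ok.

N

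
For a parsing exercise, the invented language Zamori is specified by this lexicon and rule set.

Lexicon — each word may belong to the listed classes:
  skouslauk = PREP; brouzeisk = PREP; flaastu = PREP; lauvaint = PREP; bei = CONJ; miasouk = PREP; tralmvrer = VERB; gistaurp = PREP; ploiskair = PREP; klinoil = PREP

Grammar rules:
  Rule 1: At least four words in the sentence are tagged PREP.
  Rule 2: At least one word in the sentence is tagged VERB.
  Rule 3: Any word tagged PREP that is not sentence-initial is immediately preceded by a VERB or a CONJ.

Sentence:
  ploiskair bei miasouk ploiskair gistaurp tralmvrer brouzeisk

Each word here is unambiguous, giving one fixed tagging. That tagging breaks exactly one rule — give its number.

Fixed tagging: PREP CONJ PREP PREP PREP VERB PREP.
Applying the rules: R1 holds, R2 holds, R3 violated.
Only rule 3 fails.

3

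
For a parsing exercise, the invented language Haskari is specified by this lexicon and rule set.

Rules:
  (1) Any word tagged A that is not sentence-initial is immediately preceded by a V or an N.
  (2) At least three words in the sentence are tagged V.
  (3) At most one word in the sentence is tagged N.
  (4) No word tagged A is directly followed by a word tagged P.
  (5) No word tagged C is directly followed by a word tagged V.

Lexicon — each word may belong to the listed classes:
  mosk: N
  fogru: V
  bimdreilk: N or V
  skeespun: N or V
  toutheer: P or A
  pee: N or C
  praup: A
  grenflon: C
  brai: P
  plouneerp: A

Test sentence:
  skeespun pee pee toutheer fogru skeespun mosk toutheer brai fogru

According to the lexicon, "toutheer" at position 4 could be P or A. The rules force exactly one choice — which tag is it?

P

Candidates per position — 1:skeespun {N,V}; 2:pee {N,C}; 3:pee {N,C}; 4:toutheer {P,A}; 5:fogru {V}; 6:skeespun {N,V}; 7:mosk {N}; 8:toutheer {P,A}; 9:brai {P}; 10:fogru {V}.
If word 1 were N, no tagging could satisfy rule 3; so word 1 is V.
If word 2 were N, no tagging could satisfy rule 3; so word 2 is C.
If word 3 were N, no tagging could satisfy rule 3; so word 3 is C.
If word 4 were A, no tagging could satisfy rule 1; so word 4 is P.
If word 6 were N, no tagging could satisfy rule 3; so word 6 is V.
If word 8 were A, no tagging could satisfy rule 4; so word 8 is P.
So the tagging must be: V C C P V V N P P V.
Verifying each rule — rule 1 ✓; rule 2 ✓; rule 3 ✓; rule 4 ✓; rule 5 ✓.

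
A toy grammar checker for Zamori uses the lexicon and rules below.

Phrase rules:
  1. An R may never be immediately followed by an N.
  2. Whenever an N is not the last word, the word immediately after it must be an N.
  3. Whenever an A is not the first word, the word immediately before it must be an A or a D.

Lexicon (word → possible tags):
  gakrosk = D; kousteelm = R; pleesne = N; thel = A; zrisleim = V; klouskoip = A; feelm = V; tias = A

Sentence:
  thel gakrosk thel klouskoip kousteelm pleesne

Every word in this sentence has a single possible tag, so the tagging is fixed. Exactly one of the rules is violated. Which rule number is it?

1

Fixed tagging: A D A A R N.
Applying the rules: R1 fails, R2 ok, R3 ok.
Only rule 1 fails.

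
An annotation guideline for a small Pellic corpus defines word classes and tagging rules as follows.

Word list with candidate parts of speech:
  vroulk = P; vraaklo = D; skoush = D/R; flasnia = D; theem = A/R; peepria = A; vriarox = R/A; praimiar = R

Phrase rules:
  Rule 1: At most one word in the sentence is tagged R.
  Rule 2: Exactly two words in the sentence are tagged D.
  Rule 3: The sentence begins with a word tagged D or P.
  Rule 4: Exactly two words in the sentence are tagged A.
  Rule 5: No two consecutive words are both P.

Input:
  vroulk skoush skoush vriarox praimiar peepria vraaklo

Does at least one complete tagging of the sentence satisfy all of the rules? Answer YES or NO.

Candidates per position — 1:vroulk {P}; 2:skoush {D,R}; 3:skoush {D,R}; 4:vriarox {R,A}; 5:praimiar {R}; 6:peepria {A}; 7:vraaklo {D}.
Every candidate sequence violates at least one rule; no consistent tagging exists.

NO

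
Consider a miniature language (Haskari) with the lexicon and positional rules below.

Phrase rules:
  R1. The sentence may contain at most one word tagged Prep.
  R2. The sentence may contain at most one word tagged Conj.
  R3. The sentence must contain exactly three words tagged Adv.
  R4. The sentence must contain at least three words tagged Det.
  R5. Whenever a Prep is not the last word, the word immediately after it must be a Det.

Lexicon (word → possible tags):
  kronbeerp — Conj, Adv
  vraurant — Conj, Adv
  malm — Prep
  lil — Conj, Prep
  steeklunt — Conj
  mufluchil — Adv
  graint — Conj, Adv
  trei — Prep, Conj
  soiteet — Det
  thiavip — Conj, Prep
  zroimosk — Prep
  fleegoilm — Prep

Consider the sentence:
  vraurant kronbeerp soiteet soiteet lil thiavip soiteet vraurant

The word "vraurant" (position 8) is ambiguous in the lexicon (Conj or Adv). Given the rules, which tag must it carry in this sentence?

Candidates per position — 1:vraurant {Conj,Adv}; 2:kronbeerp {Conj,Adv}; 3:soiteet {Det}; 4:soiteet {Det}; 5:lil {Conj,Prep}; 6:thiavip {Conj,Prep}; 7:soiteet {Det}; 8:vraurant {Conj,Adv}.
At position 1, choosing Conj makes rule 3 impossible to satisfy; hence Adv.
At position 2, choosing Conj makes rule 3 impossible to satisfy; hence Adv.
At position 5, choosing Prep makes rule 5 impossible to satisfy; hence Conj.
At position 6, choosing Conj makes rule 2 impossible to satisfy; hence Prep.
At position 8, choosing Conj makes rule 2 impossible to satisfy; hence Adv.
That leaves exactly one tagging: Adv Adv Det Det Conj Prep Det Adv.
Checking: rule 1 ✓; rule 2 ✓; rule 3 ✓; rule 4 ✓; rule 5 ✓.

Adv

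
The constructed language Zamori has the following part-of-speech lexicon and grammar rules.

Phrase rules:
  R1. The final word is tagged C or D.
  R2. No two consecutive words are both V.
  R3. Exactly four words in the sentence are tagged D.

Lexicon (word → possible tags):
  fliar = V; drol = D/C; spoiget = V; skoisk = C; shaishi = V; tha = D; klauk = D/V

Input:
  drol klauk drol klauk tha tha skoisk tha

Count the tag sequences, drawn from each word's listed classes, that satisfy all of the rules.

Candidates per position — 1:drol {D,C}; 2:klauk {D,V}; 3:drol {D,C}; 4:klauk {D,V}; 5:tha {D}; 6:tha {D}; 7:skoisk {C}; 8:tha {D}.
There are 16 candidate sequences in total.
The sequences that satisfy every rule: D V C V D D C D; C D C V D D C D; C V D V D D C D; C V C D D D C D.
Count = 4.

4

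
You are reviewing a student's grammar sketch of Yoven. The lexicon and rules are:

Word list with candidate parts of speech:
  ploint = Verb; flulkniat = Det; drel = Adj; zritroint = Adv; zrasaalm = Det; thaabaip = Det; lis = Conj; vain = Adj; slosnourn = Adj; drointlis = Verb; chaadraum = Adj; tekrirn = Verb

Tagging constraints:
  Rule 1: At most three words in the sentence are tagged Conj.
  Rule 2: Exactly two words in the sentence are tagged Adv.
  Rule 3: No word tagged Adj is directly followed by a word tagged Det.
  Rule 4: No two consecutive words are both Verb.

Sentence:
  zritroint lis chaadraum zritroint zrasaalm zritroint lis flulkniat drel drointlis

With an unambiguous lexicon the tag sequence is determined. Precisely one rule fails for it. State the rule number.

2

Fixed tagging: Adv Conj Adj Adv Det Adv Conj Det Adj Verb.
Checking each rule: R1 holds, R2 violated, R3 holds, R4 holds.
Only rule 2 fails.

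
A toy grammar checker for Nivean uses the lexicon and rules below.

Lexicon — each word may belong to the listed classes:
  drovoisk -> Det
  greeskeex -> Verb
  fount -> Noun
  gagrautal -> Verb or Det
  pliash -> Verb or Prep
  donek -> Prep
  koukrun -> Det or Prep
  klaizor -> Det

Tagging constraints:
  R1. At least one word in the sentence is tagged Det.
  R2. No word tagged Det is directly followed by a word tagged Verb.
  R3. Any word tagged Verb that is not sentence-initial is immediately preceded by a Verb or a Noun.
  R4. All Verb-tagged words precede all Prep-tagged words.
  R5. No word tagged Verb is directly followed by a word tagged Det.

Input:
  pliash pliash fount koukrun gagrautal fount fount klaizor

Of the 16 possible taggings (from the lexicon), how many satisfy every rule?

6

Candidates per position — 1:pliash {Verb,Prep}; 2:pliash {Verb,Prep}; 3:fount {Noun}; 4:koukrun {Det,Prep}; 5:gagrautal {Verb,Det}; 6:fount {Noun}; 7:fount {Noun}; 8:klaizor {Det}.
There are 16 candidate sequences in total.
Checking each against the rules leaves 6 sequences.
Count = 6.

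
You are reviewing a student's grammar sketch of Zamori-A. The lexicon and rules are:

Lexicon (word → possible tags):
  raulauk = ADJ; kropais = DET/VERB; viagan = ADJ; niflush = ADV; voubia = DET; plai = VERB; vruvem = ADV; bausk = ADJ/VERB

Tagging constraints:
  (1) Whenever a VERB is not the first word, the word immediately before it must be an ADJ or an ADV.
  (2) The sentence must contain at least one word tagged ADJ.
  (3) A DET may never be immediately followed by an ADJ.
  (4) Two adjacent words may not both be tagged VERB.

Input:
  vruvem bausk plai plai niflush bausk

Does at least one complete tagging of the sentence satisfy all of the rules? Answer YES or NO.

Candidates per position — 1:vruvem {ADV}; 2:bausk {ADJ,VERB}; 3:plai {VERB}; 4:plai {VERB}; 5:niflush {ADV}; 6:bausk {ADJ,VERB}.
Rule 1 cannot be satisfied by any choice of tags from the lexicon.
So there is no consistent tagging.

NO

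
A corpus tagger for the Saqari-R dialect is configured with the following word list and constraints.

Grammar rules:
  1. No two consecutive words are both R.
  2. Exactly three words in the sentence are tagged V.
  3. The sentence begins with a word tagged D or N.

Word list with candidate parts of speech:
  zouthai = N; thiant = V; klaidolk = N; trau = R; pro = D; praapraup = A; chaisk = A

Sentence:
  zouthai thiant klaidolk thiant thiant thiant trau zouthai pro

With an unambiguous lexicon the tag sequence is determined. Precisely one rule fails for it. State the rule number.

Fixed tagging: N V N V V V R N D.
Checking each rule: R1 holds, R2 violated, R3 holds.
Only rule 2 fails.

2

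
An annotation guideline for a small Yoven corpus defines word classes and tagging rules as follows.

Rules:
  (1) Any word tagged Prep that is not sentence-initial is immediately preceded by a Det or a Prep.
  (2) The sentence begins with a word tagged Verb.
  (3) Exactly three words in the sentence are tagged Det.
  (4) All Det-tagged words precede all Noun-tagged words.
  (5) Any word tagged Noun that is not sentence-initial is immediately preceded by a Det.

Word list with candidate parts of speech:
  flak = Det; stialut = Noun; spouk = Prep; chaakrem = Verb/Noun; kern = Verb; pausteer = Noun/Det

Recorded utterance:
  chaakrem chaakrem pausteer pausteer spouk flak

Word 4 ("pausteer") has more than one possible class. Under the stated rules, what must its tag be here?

Candidates per position — 1:chaakrem {Verb,Noun}; 2:chaakrem {Verb,Noun}; 3:pausteer {Noun,Det}; 4:pausteer {Noun,Det}; 5:spouk {Prep}; 6:flak {Det}.
If word 1 were Noun, no tagging could satisfy rule 2; so word 1 is Verb.
If word 2 were Noun, no tagging could satisfy rule 4; so word 2 is Verb.
If word 3 were Noun, no tagging could satisfy rule 3; so word 3 is Det.
If word 4 were Noun, no tagging could satisfy rule 1; so word 4 is Det.
The only consistent sequence is: Verb Verb Det Det Prep Det.
Check: rule 1 holds; rule 2 holds; rule 3 holds; rule 4 holds; rule 5 holds.

Det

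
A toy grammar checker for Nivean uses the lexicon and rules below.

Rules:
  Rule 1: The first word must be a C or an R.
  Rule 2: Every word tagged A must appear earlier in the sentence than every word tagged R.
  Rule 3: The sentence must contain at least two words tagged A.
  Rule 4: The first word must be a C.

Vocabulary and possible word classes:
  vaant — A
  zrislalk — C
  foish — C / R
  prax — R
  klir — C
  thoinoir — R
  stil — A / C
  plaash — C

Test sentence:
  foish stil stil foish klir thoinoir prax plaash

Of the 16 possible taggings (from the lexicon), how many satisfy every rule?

2

Candidates per position — 1:foish {C,R}; 2:stil {A,C}; 3:stil {A,C}; 4:foish {C,R}; 5:klir {C}; 6:thoinoir {R}; 7:prax {R}; 8:plaash {C}.
There are 16 candidate sequences in total.
The sequences that satisfy every rule: C A A C C R R C; C A A R C R R C.
Count = 2.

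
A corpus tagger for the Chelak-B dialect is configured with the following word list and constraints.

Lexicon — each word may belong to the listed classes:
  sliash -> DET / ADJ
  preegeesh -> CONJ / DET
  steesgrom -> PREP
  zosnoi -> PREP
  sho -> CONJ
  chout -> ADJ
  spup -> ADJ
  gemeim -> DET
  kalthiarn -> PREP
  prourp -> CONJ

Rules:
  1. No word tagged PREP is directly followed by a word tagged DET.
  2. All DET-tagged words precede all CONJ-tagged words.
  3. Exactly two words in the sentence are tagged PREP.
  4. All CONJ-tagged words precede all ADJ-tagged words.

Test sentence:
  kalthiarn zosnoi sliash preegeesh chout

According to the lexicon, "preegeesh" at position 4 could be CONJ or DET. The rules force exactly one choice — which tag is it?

DET

Candidates per position — 1:kalthiarn {PREP}; 2:zosnoi {PREP}; 3:sliash {DET,ADJ}; 4:preegeesh {CONJ,DET}; 5:chout {ADJ}.
Position 3: DET is ruled out by rule 1; that leaves ADJ.
Position 4: CONJ is ruled out by rule 4; that leaves DET.
That leaves exactly one tagging: PREP PREP ADJ DET ADJ.
Check: rule 1 ok; rule 2 ok; rule 3 ok; rule 4 ok.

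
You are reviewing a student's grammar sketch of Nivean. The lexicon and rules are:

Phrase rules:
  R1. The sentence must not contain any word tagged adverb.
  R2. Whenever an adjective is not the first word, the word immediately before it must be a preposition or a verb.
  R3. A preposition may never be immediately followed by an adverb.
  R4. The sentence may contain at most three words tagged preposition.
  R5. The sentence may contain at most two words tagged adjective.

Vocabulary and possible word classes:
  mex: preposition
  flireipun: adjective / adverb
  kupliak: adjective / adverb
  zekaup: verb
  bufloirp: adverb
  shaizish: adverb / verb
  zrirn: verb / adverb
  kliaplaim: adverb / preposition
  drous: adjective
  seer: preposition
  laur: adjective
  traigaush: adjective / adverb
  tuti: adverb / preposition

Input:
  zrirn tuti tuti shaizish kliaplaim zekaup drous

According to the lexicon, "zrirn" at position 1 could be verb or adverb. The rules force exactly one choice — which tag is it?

Candidates per position — 1:zrirn {verb,adverb}; 2:tuti {adverb,preposition}; 3:tuti {adverb,preposition}; 4:shaizish {adverb,verb}; 5:kliaplaim {adverb,preposition}; 6:zekaup {verb}; 7:drous {adjective}.
At position 1, choosing adverb makes rule 1 impossible to satisfy; hence verb.
At position 2, choosing adverb makes rule 1 impossible to satisfy; hence preposition.
At position 3, choosing adverb makes rule 1 impossible to satisfy; hence preposition.
At position 4, choosing adverb makes rule 1 impossible to satisfy; hence verb.
At position 5, choosing adverb makes rule 1 impossible to satisfy; hence preposition.
That leaves exactly one tagging: verb preposition preposition verb preposition verb adjective.
Rule-by-rule: rule 1 ok; rule 2 ok; rule 3 ok; rule 4 ok; rule 5 ok.

verb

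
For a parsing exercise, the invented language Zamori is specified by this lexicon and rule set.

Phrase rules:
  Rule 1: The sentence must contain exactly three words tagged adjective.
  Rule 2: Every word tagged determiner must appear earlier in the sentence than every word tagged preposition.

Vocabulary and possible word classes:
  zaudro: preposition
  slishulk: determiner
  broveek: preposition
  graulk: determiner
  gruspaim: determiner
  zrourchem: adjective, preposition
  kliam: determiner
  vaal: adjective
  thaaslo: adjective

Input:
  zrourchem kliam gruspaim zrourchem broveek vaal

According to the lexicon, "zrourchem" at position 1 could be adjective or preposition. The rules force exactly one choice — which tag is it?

adjective

Candidates per position — 1:zrourchem {adjective,preposition}; 2:kliam {determiner}; 3:gruspaim {determiner}; 4:zrourchem {adjective,preposition}; 5:broveek {preposition}; 6:vaal {adjective}.
Position 1: preposition is ruled out by rule 1; that leaves adjective.
Position 4: preposition is ruled out by rule 1; that leaves adjective.
The only consistent sequence is: adjective determiner determiner adjective preposition adjective.
Check: rule 1 satisfied; rule 2 satisfied.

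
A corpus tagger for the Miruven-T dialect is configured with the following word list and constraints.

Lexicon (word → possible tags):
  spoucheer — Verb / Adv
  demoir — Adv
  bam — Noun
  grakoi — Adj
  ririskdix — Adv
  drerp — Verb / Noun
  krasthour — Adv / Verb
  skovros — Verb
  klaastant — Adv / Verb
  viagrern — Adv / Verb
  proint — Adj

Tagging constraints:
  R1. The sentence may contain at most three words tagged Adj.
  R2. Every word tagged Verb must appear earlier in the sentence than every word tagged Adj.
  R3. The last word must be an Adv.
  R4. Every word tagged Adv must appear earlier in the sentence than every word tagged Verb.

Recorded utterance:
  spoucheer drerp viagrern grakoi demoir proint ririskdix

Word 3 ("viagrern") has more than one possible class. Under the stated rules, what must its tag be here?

Candidates per position — 1:spoucheer {Verb,Adv}; 2:drerp {Verb,Noun}; 3:viagrern {Adv,Verb}; 4:grakoi {Adj}; 5:demoir {Adv}; 6:proint {Adj}; 7:ririskdix {Adv}.
If word 1 were Verb, no tagging could satisfy rule 4; so word 1 is Adv.
If word 2 were Verb, no tagging could satisfy rule 4; so word 2 is Noun.
If word 3 were Verb, no tagging could satisfy rule 4; so word 3 is Adv.
That leaves exactly one tagging: Adv Noun Adv Adj Adv Adj Adv.
Checking: rule 1 satisfied; rule 2 satisfied; rule 3 satisfied; rule 4 satisfied.

Adv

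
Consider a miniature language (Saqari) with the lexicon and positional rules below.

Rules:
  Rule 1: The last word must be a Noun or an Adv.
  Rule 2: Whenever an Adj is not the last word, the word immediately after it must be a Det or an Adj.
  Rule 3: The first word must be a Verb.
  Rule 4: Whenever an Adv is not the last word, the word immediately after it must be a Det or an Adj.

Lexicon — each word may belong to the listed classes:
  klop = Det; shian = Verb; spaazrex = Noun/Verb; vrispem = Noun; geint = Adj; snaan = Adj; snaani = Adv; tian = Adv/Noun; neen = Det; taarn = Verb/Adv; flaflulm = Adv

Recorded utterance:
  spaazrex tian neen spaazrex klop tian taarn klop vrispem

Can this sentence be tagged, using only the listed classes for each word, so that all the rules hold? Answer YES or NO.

YES

Candidates per position — 1:spaazrex {Noun,Verb}; 2:tian {Adv,Noun}; 3:neen {Det}; 4:spaazrex {Noun,Verb}; 5:klop {Det}; 6:tian {Adv,Noun}; 7:taarn {Verb,Adv}; 8:klop {Det}; 9:vrispem {Noun}.
One satisfying assignment: Verb Adv Det Noun Det Noun Adv Det Noun.
Check: rule 1 holds; rule 2 holds; rule 3 holds; rule 4 holds.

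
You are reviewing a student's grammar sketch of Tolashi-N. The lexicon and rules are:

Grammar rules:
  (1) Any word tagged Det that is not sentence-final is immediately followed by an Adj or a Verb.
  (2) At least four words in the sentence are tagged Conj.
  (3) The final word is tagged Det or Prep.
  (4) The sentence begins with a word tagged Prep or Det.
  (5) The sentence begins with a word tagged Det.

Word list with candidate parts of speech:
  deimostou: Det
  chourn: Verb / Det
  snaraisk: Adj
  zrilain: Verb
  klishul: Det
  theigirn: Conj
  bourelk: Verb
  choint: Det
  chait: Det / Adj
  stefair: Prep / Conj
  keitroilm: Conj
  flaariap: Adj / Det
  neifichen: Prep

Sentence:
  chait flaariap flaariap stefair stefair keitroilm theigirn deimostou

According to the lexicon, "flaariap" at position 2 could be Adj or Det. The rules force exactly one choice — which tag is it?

Adj

Candidates per position — 1:chait {Det,Adj}; 2:flaariap {Adj,Det}; 3:flaariap {Adj,Det}; 4:stefair {Prep,Conj}; 5:stefair {Prep,Conj}; 6:keitroilm {Conj}; 7:theigirn {Conj}; 8:deimostou {Det}.
At position 1, choosing Adj makes rule 4 impossible to satisfy; hence Det.
At position 2, choosing Det makes rule 1 impossible to satisfy; hence Adj.
At position 3, choosing Det makes rule 1 impossible to satisfy; hence Adj.
At position 4, choosing Prep makes rule 2 impossible to satisfy; hence Conj.
At position 5, choosing Prep makes rule 2 impossible to satisfy; hence Conj.
The unique satisfying tagging is: Det Adj Adj Conj Conj Conj Conj Det.
Rule-by-rule: rule 1 satisfied; rule 2 satisfied; rule 3 satisfied; rule 4 satisfied; rule 5 satisfied.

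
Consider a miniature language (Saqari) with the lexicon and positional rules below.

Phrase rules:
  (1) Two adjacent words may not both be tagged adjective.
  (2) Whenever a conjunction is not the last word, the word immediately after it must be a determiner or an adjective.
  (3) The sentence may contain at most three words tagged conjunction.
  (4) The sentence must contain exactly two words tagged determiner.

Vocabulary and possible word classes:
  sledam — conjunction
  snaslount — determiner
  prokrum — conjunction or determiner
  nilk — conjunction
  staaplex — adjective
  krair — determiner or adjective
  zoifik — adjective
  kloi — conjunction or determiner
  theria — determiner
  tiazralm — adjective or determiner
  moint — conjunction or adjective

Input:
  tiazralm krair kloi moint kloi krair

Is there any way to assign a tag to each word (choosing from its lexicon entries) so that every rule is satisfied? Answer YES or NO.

Candidates per position — 1:tiazralm {adjective,determiner}; 2:krair {determiner,adjective}; 3:kloi {conjunction,determiner}; 4:moint {conjunction,adjective}; 5:kloi {conjunction,determiner}; 6:krair {determiner,adjective}.
One satisfying assignment: adjective determiner conjunction adjective conjunction determiner.
Checking: rule 1 ok; rule 2 ok; rule 3 ok; rule 4 ok.

YES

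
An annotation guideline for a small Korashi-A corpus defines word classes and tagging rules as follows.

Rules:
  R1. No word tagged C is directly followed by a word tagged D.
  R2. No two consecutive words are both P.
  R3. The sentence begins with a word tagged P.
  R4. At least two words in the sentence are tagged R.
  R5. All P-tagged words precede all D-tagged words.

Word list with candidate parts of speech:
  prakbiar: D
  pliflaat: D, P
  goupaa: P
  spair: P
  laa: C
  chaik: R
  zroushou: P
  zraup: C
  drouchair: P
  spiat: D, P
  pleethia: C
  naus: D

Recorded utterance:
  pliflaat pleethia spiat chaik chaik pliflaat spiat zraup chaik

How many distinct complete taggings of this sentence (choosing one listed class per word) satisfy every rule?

2

Candidates per position — 1:pliflaat {D,P}; 2:pleethia {C}; 3:spiat {D,P}; 4:chaik {R}; 5:chaik {R}; 6:pliflaat {D,P}; 7:spiat {D,P}; 8:zraup {C}; 9:chaik {R}.
There are 16 candidate sequences in total.
The sequences that satisfy every rule: P C P R R D D C R; P C P R R P D C R.
Count = 2.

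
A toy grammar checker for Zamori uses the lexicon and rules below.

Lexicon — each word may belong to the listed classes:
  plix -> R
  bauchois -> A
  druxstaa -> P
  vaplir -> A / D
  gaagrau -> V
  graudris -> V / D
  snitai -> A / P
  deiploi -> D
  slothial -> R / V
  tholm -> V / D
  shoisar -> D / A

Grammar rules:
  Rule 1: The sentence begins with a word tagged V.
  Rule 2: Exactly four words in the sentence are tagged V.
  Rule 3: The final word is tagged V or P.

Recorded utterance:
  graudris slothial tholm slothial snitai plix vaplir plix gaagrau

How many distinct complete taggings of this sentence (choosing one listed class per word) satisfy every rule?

12

Candidates per position — 1:graudris {V,D}; 2:slothial {R,V}; 3:tholm {V,D}; 4:slothial {R,V}; 5:snitai {A,P}; 6:plix {R}; 7:vaplir {A,D}; 8:plix {R}; 9:gaagrau {V}.
There are 64 candidate sequences in total.
Checking each against the rules leaves 12 sequences.
Count = 12.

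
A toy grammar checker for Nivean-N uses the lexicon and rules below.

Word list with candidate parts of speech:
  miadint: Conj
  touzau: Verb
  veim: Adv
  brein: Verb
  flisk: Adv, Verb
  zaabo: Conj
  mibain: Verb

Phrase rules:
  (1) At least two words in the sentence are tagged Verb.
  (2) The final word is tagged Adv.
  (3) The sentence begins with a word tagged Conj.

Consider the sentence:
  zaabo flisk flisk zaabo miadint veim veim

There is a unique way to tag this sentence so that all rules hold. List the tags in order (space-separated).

Conj Verb Verb Conj Conj Adv Adv

Candidates per position — 1:zaabo {Conj}; 2:flisk {Adv,Verb}; 3:flisk {Adv,Verb}; 4:zaabo {Conj}; 5:miadint {Conj}; 6:veim {Adv}; 7:veim {Adv}.
At position 2, choosing Adv makes rule 1 impossible to satisfy; hence Verb.
At position 3, choosing Adv makes rule 1 impossible to satisfy; hence Verb.
That leaves exactly one tagging: Conj Verb Verb Conj Conj Adv Adv.
Checking: rule 1 holds; rule 2 holds; rule 3 holds.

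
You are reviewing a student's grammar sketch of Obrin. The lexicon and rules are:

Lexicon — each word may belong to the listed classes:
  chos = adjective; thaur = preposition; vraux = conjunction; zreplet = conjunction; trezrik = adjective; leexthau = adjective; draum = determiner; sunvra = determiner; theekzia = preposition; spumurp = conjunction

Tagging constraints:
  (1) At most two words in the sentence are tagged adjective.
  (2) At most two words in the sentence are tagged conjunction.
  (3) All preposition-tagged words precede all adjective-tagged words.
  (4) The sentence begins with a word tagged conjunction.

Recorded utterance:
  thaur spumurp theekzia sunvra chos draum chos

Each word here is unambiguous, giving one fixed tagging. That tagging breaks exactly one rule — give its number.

4

Fixed tagging: preposition conjunction preposition determiner adjective determiner adjective.
Applying the rules: R1 pass, R2 pass, R3 pass, R4 fail.
Only rule 4 fails.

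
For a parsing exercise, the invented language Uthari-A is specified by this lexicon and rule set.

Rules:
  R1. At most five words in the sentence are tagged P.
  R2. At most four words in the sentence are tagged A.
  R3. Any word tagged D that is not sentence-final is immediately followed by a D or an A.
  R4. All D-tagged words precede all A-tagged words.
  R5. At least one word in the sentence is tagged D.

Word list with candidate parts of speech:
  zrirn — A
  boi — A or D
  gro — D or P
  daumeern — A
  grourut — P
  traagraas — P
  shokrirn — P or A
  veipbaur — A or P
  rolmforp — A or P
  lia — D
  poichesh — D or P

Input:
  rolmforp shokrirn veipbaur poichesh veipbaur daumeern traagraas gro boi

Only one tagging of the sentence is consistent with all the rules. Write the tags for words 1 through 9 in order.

Candidates per position — 1:rolmforp {A,P}; 2:shokrirn {P,A}; 3:veipbaur {A,P}; 4:poichesh {D,P}; 5:veipbaur {A,P}; 6:daumeern {A}; 7:traagraas {P}; 8:gro {D,P}; 9:boi {A,D}.
At position 8, choosing D makes rule 4 impossible to satisfy; hence P.
At position 9, choosing D makes rule 4 impossible to satisfy; hence A.
At position 4, choosing P makes rule 5 impossible to satisfy; hence D.
At position 5, choosing P makes rule 3 impossible to satisfy; hence A.
At position 1, choosing A makes rule 4 impossible to satisfy; hence P.
At position 2, choosing A makes rule 4 impossible to satisfy; hence P.
At position 3, choosing A makes rule 4 impossible to satisfy; hence P.
The only consistent sequence is: P P P D A A P P A.
Verifying each rule — rule 1 ok; rule 2 ok; rule 3 ok; rule 4 ok; rule 5 ok.

P P P D A A P P A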